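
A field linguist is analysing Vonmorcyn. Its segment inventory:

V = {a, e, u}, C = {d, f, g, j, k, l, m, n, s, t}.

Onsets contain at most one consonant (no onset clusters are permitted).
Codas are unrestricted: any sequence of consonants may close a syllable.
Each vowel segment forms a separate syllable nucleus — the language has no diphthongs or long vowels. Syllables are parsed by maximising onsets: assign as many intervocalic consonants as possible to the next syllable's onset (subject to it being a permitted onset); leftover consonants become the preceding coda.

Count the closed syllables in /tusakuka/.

Nuclei (vowels): u, a, u, a → 4 syllables.
V1 /u/ – V2 /a/: just /s/ — single C goes to the following onset.
V2 /a/ – V3 /u/: /k/ → onset of the next syllable (single consonants are always licit onsets).
V3 /u/ – V4 /a/: /k/ is a single consonant, so it becomes the next onset.
Putting it together: tu.sa.ku.ka.
Classifying each syllable: /tu/ (open), /sa/ (open), /ku/ (open), /ka/ (open).
Closed syllables: 0.

0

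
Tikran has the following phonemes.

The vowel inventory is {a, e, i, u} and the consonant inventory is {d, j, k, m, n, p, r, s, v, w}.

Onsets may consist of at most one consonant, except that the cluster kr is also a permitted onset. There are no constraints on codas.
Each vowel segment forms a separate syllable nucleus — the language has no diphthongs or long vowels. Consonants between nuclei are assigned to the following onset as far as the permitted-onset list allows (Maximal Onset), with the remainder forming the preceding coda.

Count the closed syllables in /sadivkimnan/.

Vowels present: a, i, i, a; each is a nucleus, giving 4 syllables.
/a…i/ gap (V1→V2): just /d/ — single C goes to the following onset.
/i…i/ gap (V2→V3): /vk/ — longest licit onset from the right is /k/, leaving /v/ as coda.
/i…a/ gap (V3→V4): cluster /mn/ — the longest permitted-onset suffix is /n/; onset = /n/, preceding coda = /m/.
Syllabification: sa.div.kim.nan.
Classifying each syllable: /sa/ (open), /div/ (closed), /kim/ (closed), /nan/ (closed).
Closed syllables: 3.

3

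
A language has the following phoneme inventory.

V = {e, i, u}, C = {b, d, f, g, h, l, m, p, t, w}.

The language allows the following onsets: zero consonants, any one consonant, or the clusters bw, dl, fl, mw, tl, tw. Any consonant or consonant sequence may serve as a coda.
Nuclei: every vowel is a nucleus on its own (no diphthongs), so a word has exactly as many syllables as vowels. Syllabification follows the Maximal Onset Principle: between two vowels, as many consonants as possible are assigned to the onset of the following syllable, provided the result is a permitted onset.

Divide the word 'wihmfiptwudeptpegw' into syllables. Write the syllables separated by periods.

wihm.fip.twu.dept.pegw

Vowels present: i, i, u, e, e; each is a nucleus, giving 5 syllables.
V1 /i/ – V2 /i/: /hmf/ splits as /hm/ + /f/ (/f/ is the longest suffix that is a licit onset).
V2 /i/ – V3 /u/: /ptw/ splits as /p/ + /tw/ (/tw/ is the longest suffix that is a licit onset).
V3 /u/ – V4 /e/: /d/ → onset of the next syllable (single consonants are always licit onsets).
V4 /e/ – V5 /e/: /ptp/ splits as /pt/ + /p/ (/p/ is the longest suffix that is a licit onset).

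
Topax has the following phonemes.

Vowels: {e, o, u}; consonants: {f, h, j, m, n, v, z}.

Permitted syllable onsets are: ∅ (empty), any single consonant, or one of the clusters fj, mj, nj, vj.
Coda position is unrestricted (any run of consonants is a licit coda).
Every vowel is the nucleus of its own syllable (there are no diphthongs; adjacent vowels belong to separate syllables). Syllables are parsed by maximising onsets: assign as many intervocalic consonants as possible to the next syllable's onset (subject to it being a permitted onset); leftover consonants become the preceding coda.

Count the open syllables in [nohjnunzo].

Nuclei (vowels): o, u, o → 3 syllables.
Between /o/ (V1) and /u/ (V2): /hjn/ splits as /hj/ + /n/ (/n/ is the longest suffix that is a licit onset).
Between /u/ (V2) and /o/ (V3): /nz/; trying suffixes from longest down, /z/ is the first permitted one, so coda /n/ | onset /z/.
Syllabification: nohj.nun.zo.
Classifying each syllable: /nohj/ (closed), /nun/ (closed), /zo/ (open).
Open syllables: 1.

1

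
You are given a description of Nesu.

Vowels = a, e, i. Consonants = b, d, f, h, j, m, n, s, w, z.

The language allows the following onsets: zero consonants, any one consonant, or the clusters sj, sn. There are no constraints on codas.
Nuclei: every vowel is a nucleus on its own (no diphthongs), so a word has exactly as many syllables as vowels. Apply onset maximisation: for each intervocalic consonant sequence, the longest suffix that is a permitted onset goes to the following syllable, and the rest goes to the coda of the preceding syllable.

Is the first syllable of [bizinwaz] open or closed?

open

Nuclei (vowels): i, i, a → 3 syllables.
Between /i/ (V1) and /i/ (V2): just /z/ — single C goes to the following onset.
Between /i/ (V2) and /a/ (V3): /nw/ splits as /n/ + /w/ (/w/ is the longest suffix that is a licit onset).
Result: bi.zin.waz.
Syllable 1 is /bi/; it ends in its nucleus with no coda, so it is open.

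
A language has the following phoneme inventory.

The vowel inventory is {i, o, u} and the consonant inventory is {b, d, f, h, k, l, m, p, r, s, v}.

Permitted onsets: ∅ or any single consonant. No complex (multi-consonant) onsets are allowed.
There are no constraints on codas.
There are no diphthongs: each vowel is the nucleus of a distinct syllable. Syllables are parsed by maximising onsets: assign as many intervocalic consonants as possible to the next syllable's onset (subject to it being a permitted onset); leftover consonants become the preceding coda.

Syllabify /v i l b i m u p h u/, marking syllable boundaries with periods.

Nuclei (vowels): i, i, u, u → 4 syllables.
σ1/σ2 boundary: /lb/; trying suffixes from longest down, /b/ is the first permitted one, so coda /l/ | onset /b/.
σ2/σ3 boundary: just /m/ — single C goes to the following onset.
σ3/σ4 boundary: cluster /ph/ — the longest permitted-onset suffix is /h/; onset = /h/, preceding coda = /p/.

vil.bi.mup.hu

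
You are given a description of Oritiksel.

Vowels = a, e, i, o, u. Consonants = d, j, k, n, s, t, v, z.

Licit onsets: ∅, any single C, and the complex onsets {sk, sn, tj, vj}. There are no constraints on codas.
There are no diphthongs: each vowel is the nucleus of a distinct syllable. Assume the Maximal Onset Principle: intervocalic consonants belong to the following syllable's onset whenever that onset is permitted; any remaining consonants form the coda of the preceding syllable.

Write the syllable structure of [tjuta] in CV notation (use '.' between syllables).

Vowels present: u, a; each is a nucleus, giving 2 syllables.
Between /u/ (V1) and /a/ (V2): /t/ is a single consonant, so it becomes the next onset.
So the parse is tju.ta.
Mapping each syllable to C/V: /tju/ → CCV, /ta/ → CV.

CCV.CV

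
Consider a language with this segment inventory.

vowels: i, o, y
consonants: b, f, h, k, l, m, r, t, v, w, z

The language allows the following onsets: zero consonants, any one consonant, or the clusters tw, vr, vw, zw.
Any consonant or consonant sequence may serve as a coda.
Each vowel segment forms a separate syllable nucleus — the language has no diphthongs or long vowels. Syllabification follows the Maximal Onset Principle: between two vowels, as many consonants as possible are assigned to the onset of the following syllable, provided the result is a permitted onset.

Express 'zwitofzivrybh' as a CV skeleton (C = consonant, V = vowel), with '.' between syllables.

Nuclei (vowels): i, o, i, y → 4 syllables.
V1 /i/ – V2 /o/: just /t/ — single C goes to the following onset.
V2 /o/ – V3 /i/: /fz/ splits as /f/ + /z/ (/z/ is the longest suffix that is a licit onset).
V3 /i/ – V4 /y/: /vr/ is a licit onset in full, so it all attaches to the next syllable.
Putting it together: zwi.tof.zi.vrybh.
Mapping each syllable to C/V: /zwi/ → CCV, /tof/ → CVC, /zi/ → CV, /vrybh/ → CCVCC.

CCV.CVC.CV.CCVCC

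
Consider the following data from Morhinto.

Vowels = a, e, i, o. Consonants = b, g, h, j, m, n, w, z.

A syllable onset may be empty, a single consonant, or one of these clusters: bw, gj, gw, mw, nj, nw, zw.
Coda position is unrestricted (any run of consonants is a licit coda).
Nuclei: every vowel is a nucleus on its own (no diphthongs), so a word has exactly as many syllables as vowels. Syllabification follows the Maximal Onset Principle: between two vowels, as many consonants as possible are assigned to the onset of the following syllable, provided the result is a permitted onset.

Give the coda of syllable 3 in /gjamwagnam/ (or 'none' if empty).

Nuclei (vowels): a, a, a → 3 syllables.
σ1/σ2 boundary: /mw/ is a licit onset in full, so it all attaches to the next syllable.
σ2/σ3 boundary: /gn/ — longest licit onset from the right is /n/, leaving /g/ as coda.
Syllabification: gja.mwag.nam.
Syllable 3 is /nam/: onset /n/, nucleus /a/, coda /m/.

m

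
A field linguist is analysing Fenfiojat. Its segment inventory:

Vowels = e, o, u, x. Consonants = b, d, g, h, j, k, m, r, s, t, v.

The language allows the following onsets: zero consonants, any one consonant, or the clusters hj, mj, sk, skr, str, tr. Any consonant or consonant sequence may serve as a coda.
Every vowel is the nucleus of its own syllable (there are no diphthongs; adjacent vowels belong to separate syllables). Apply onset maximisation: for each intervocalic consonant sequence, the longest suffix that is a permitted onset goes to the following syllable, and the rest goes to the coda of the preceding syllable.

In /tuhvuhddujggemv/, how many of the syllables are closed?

4

The vowels are u, u, u, e — 4 nuclei, so 4 syllables.
Between /u/ (V1) and /u/ (V2): cluster /hv/ — the longest permitted-onset suffix is /v/; onset = /v/, preceding coda = /h/.
Between /u/ (V2) and /u/ (V3): /hdd/ splits as /hd/ + /d/ (/d/ is the longest suffix that is a licit onset).
Between /u/ (V3) and /e/ (V4): cluster /jgg/ — the longest permitted-onset suffix is /g/; onset = /g/, preceding coda = /jg/.
Result: tuh.vuhd.dujg.gemv.
Classifying each syllable: /tuh/ (closed), /vuhd/ (closed), /dujg/ (closed), /gemv/ (closed).
Closed syllables: 4.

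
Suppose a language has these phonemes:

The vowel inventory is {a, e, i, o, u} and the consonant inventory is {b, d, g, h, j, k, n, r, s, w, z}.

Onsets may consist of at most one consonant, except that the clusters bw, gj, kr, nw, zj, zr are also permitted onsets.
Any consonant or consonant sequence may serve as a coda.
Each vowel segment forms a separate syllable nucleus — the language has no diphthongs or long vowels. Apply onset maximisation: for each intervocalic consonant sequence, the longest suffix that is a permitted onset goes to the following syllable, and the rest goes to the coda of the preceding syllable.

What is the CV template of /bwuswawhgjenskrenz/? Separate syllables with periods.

Nuclei (vowels): u, a, e, e → 4 syllables.
V1 /u/ – V2 /a/: /sw/ splits as /s/ + /w/ (/w/ is the longest suffix that is a licit onset).
V2 /a/ – V3 /e/: /whgj/; trying suffixes from longest down, /gj/ is the first permitted one, so coda /wh/ | onset /gj/.
V3 /e/ – V4 /e/: /nskr/ splits as /ns/ + /kr/ (/kr/ is the longest suffix that is a licit onset).
Putting it together: bwus.wawh.gjens.krenz.
Mapping each syllable to C/V: /bwus/ → CCVC, /wawh/ → CVCC, /gjens/ → CCVCC, /krenz/ → CCVCC.

CCVC.CVCC.CCVCC.CCVCC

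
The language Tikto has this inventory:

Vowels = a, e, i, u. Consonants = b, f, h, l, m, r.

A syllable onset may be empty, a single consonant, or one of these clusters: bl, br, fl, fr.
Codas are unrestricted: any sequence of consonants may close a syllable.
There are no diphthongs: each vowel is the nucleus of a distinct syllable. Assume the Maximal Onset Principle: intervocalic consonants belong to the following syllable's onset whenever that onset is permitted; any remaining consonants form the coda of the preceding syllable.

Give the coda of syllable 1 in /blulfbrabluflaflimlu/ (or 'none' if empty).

The vowels are u, a, u, a, i, u — 6 nuclei, so 6 syllables.
/u…a/ gap (V1→V2): /lfbr/ — longest licit onset from the right is /br/, leaving /lf/ as coda.
/a…u/ gap (V2→V3): /bl/ is a licit onset in full, so it all attaches to the next syllable.
/u…a/ gap (V3→V4): /fl/ is a licit onset in full, so it all attaches to the next syllable.
/a…i/ gap (V4→V5): /fl/ is a licit onset in full, so it all attaches to the next syllable.
/i…u/ gap (V5→V6): /ml/ — longest licit onset from the right is /l/, leaving /m/ as coda.
So the parse is blulf.bra.blu.fla.flim.lu.
Syllable 1 is /blulf/: onset /bl/, nucleus /u/, coda /lf/.

lf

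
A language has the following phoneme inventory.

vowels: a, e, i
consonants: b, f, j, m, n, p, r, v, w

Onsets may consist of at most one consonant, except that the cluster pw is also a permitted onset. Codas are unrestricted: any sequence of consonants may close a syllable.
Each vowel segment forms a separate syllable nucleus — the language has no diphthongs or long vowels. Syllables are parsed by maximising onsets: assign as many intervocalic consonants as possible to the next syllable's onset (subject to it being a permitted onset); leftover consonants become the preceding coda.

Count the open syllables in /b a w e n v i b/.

1

Vowels present: a, e, i; each is a nucleus, giving 3 syllables.
σ1/σ2 boundary: /w/ is a single consonant, so it becomes the next onset.
σ2/σ3 boundary: /nv/ — longest licit onset from the right is /v/, leaving /n/ as coda.
Result: ba.wen.vib.
Classifying each syllable: /ba/ (open), /wen/ (closed), /vib/ (closed).
Open syllables: 1.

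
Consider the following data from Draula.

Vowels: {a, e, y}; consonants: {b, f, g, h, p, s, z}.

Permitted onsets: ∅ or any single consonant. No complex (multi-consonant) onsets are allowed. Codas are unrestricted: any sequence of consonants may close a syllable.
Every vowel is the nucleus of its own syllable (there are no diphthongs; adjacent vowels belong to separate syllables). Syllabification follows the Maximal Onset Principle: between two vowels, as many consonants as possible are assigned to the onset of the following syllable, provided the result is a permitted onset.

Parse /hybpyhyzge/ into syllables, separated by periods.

Vowels present: y, y, y, e; each is a nucleus, giving 4 syllables.
/y…y/ gap (V1→V2): /bp/ splits as /b/ + /p/ (/p/ is the longest suffix that is a licit onset).
/y…y/ gap (V2→V3): just /h/ — single C goes to the following onset.
/y…e/ gap (V3→V4): /zg/; trying suffixes from longest down, /g/ is the first permitted one, so coda /z/ | onset /g/.

hyb.py.hyz.ge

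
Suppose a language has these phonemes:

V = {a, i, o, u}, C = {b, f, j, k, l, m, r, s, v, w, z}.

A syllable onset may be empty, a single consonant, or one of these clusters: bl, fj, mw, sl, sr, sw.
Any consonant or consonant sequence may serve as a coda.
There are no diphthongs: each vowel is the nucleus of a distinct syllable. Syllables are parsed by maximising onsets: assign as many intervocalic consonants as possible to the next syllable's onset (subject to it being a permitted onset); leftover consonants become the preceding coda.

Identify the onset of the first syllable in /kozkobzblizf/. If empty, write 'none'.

Nuclei (vowels): o, o, i → 3 syllables.
/o…o/ gap (V1→V2): /zk/; trying suffixes from longest down, /k/ is the first permitted one, so coda /z/ | onset /k/.
/o…i/ gap (V2→V3): /bzbl/ splits as /bz/ + /bl/ (/bl/ is the longest suffix that is a licit onset).
So the parse is koz.kobz.blizf.
Syllable 1 is /koz/: onset /k/, nucleus /o/, coda /z/.

k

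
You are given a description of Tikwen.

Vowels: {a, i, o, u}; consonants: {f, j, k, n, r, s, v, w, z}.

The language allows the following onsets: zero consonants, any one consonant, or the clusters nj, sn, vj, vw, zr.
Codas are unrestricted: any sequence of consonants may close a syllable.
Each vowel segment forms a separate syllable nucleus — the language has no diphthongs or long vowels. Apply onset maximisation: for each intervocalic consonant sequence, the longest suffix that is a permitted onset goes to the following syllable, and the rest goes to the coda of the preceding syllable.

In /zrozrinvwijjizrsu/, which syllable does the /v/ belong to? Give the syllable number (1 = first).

The vowels are o, i, i, i, u — 5 nuclei, so 5 syllables.
/o…i/ gap (V1→V2): /zr/ is a licit onset in full, so it all attaches to the next syllable.
/i…i/ gap (V2→V3): cluster /nvw/ — the longest permitted-onset suffix is /vw/; onset = /vw/, preceding coda = /n/.
/i…i/ gap (V3→V4): cluster /jj/ — the longest permitted-onset suffix is /j/; onset = /j/, preceding coda = /j/.
/i…u/ gap (V4→V5): cluster /zrs/ — the longest permitted-onset suffix is /s/; onset = /s/, preceding coda = /zr/.
Result: zro.zrin.vwij.jizr.su.
The /v/ is in the onset of syllable 3 (/vwij/).

3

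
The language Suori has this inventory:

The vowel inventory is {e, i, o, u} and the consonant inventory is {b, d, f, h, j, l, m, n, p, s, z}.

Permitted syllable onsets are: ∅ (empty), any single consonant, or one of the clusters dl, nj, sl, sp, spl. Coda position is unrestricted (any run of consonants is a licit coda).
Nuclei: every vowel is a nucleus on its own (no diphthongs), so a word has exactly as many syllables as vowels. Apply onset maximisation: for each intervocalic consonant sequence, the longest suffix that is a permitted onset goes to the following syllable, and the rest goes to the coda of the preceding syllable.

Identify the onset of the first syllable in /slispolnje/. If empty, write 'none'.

Vowels present: i, o, e; each is a nucleus, giving 3 syllables.
/i…o/ gap (V1→V2): cluster /sp/ — /sp/ is itself a permitted onset, so the whole cluster goes right; preceding coda = ∅.
/o…e/ gap (V2→V3): cluster /lnj/ — the longest permitted-onset suffix is /nj/; onset = /nj/, preceding coda = /l/.
So the parse is sli.spol.nje.
Syllable 1 is /sli/: onset /sl/, nucleus /i/, coda ∅.

sl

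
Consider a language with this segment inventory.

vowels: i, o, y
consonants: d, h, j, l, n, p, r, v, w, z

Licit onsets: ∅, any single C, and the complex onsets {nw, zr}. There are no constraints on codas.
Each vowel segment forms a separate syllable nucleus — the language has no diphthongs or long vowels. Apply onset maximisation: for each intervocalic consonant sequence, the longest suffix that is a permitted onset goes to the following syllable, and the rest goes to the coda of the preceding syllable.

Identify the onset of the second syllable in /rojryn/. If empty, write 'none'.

r

Vowels present: o, y; each is a nucleus, giving 2 syllables.
Between /o/ (V1) and /y/ (V2): cluster /jr/ — the longest permitted-onset suffix is /r/; onset = /r/, preceding coda = /j/.
Syllabification: roj.ryn.
Syllable 2 is /ryn/: onset /r/, nucleus /y/, coda /n/.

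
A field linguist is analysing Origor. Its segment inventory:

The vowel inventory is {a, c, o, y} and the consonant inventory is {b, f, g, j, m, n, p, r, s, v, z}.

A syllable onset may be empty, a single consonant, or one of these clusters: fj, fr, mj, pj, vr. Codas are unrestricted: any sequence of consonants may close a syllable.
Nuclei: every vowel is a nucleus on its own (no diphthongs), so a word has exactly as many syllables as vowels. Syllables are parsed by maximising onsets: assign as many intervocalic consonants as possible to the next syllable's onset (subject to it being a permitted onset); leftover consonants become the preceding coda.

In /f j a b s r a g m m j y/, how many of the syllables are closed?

Vowels present: a, a, y; each is a nucleus, giving 3 syllables.
Between /a/ (V1) and /a/ (V2): /bsr/ splits as /bs/ + /r/ (/r/ is the longest suffix that is a licit onset).
Between /a/ (V2) and /y/ (V3): /gmmj/ splits as /gm/ + /mj/ (/mj/ is the longest suffix that is a licit onset).
Syllabification: fjabs.ragm.mjy.
Classifying each syllable: /fjabs/ (closed), /ragm/ (closed), /mjy/ (open).
Closed syllables: 2.

2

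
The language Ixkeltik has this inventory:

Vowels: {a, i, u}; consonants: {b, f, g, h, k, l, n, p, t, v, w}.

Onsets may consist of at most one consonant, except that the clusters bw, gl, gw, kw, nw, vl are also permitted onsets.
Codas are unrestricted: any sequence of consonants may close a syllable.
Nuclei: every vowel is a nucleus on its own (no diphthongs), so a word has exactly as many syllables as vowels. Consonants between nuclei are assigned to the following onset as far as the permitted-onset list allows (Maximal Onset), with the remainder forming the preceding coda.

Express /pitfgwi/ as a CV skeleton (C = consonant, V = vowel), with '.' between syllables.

CVCC.CCV

Vowels present: i, i; each is a nucleus, giving 2 syllables.
V1 /i/ – V2 /i/: /tfgw/; trying suffixes from longest down, /gw/ is the first permitted one, so coda /tf/ | onset /gw/.
So the parse is pitf.gwi.
Mapping each syllable to C/V: /pitf/ → CVCC, /gwi/ → CCV.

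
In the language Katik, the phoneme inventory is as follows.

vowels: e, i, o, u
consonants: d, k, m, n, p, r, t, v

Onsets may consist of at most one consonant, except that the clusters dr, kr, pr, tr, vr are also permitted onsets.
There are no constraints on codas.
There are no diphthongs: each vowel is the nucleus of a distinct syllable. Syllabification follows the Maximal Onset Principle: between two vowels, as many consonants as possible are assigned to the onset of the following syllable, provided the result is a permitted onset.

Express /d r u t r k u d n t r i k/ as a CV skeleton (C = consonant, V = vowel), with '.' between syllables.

Vowels present: u, u, i; each is a nucleus, giving 3 syllables.
Between /u/ (V1) and /u/ (V2): /trk/ splits as /tr/ + /k/ (/k/ is the longest suffix that is a licit onset).
Between /u/ (V2) and /i/ (V3): /dntr/ — longest licit onset from the right is /tr/, leaving /dn/ as coda.
Putting it together: drutr.kudn.trik.
Mapping each syllable to C/V: /drutr/ → CCVCC, /kudn/ → CVCC, /trik/ → CCVC.

CCVCC.CVCC.CCVC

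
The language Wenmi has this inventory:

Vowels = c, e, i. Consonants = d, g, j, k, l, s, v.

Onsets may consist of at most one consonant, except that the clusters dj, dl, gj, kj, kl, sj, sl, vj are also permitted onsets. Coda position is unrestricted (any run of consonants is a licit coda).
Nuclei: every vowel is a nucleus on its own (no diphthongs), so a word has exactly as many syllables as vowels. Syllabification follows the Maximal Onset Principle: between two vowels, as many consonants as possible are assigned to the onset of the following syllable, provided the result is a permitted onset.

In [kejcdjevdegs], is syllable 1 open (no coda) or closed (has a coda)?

open

The vowels are e, c, e, e — 4 nuclei, so 4 syllables.
/e…c/ gap (V1→V2): /j/ is a single consonant, so it becomes the next onset.
/c…e/ gap (V2→V3): /dj/ — entire cluster is a permitted onset → onset /dj/, coda ∅.
/e…e/ gap (V3→V4): /vd/; trying suffixes from longest down, /d/ is the first permitted one, so coda /v/ | onset /d/.
Result: ke.jc.djev.degs.
Syllable 1 is /ke/; it ends in its nucleus with no coda, so it is open.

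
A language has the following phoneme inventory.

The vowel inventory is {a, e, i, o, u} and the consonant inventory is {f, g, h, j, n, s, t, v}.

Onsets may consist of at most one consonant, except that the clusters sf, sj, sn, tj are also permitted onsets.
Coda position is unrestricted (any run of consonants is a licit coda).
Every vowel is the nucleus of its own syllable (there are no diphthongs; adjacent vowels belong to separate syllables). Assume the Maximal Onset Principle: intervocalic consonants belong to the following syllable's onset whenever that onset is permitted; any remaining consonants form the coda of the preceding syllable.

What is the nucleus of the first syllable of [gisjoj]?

i

The vowels are i, o — 2 nuclei, so 2 syllables.
The first nucleus (vowel 1 from the left) is /i/.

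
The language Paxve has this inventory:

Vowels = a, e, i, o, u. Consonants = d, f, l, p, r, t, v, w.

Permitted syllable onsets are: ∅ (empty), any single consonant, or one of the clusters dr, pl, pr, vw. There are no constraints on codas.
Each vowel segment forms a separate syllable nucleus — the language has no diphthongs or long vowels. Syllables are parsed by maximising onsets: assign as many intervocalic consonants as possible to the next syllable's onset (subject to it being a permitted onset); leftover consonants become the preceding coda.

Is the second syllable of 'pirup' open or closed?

The vowels are i, u — 2 nuclei, so 2 syllables.
Between /i/ (V1) and /u/ (V2): /r/ → onset of the next syllable (single consonants are always licit onsets).
Syllabification: pi.rup.
Syllable 2 is /rup/ with coda /p/, so it is closed.

closed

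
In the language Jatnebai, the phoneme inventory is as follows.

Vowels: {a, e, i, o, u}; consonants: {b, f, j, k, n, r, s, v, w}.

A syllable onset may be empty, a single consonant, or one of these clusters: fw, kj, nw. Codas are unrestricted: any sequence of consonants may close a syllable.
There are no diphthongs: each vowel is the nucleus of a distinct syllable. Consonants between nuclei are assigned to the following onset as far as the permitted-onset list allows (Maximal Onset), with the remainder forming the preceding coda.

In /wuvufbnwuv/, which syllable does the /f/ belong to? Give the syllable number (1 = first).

2

Nuclei (vowels): u, u, u → 3 syllables.
/u…u/ gap (V1→V2): just /v/ — single C goes to the following onset.
/u…u/ gap (V2→V3): cluster /fbnw/ — the longest permitted-onset suffix is /nw/; onset = /nw/, preceding coda = /fb/.
So the parse is wu.vufb.nwuv.
The /f/ is in the coda of syllable 2 (/vufb/).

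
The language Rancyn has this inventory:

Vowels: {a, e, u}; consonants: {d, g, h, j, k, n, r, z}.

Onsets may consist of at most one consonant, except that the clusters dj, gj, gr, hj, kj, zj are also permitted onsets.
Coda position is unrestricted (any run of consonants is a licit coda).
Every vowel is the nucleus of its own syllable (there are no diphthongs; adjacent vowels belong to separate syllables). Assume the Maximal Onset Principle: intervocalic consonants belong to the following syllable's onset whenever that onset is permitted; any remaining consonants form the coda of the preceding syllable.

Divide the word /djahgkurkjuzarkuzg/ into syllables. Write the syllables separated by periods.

djahg.kur.kju.zar.kuzg

The vowels are a, u, u, a, u — 5 nuclei, so 5 syllables.
V1 /a/ – V2 /u/: /hgk/ splits as /hg/ + /k/ (/k/ is the longest suffix that is a licit onset).
V2 /u/ – V3 /u/: /rkj/; trying suffixes from longest down, /kj/ is the first permitted one, so coda /r/ | onset /kj/.
V3 /u/ – V4 /a/: just /z/ — single C goes to the following onset.
V4 /a/ – V5 /u/: /rk/; trying suffixes from longest down, /k/ is the first permitted one, so coda /r/ | onset /k/.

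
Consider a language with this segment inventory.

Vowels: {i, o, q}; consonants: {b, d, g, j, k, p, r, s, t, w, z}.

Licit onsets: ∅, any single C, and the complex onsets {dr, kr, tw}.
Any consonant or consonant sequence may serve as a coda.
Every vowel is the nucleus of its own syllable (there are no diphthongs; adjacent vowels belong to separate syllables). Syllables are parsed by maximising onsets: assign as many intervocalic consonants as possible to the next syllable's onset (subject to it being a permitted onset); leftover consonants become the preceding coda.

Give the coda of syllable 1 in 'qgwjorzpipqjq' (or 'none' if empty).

Nuclei (vowels): q, o, i, q, q → 5 syllables.
V1 /q/ – V2 /o/: cluster /gwj/ — the longest permitted-onset suffix is /j/; onset = /j/, preceding coda = /gw/.
V2 /o/ – V3 /i/: /rzp/ splits as /rz/ + /p/ (/p/ is the longest suffix that is a licit onset).
V3 /i/ – V4 /q/: /p/ → onset of the next syllable (single consonants are always licit onsets).
V4 /q/ – V5 /q/: /j/ → onset of the next syllable (single consonants are always licit onsets).
Result: qgw.jorz.pi.pq.jq.
Syllable 1 is /qgw/: onset ∅, nucleus /q/, coda /gw/.

gw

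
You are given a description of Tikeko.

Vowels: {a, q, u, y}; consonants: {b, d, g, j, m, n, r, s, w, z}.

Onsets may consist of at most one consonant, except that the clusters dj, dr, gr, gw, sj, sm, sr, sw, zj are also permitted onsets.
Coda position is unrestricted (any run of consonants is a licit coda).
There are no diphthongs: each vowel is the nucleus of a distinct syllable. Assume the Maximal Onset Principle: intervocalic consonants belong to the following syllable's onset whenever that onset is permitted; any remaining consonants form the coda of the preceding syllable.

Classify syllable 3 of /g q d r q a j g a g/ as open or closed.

closed

Nuclei (vowels): q, q, a, a → 4 syllables.
/q…q/ gap (V1→V2): /dr/ — entire cluster is a permitted onset → onset /dr/, coda ∅.
/q…a/ gap (V2→V3): hiatus — the boundary sits between the two vowels.
/a…a/ gap (V3→V4): cluster /jg/ — the longest permitted-onset suffix is /g/; onset = /g/, preceding coda = /j/.
So the parse is gq.drq.aj.gag.
Syllable 3 is /aj/ with coda /j/, so it is closed.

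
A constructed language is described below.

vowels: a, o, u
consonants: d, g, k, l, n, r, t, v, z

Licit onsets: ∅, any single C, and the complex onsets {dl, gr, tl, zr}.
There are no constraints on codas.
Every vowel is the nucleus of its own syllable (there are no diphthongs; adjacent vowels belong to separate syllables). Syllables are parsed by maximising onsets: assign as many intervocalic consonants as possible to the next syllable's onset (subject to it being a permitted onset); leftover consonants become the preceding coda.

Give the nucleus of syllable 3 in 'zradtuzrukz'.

u

Vowels present: a, u, u; each is a nucleus, giving 3 syllables.
The third nucleus (vowel 3 from the left) is /u/.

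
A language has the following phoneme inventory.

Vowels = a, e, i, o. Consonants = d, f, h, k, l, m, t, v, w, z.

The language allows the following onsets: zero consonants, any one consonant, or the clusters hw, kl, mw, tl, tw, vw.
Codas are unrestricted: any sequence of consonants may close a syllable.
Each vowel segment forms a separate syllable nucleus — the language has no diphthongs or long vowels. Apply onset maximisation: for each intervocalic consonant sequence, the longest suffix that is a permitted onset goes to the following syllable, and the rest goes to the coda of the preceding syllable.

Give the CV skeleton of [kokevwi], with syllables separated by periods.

Nuclei (vowels): o, e, i → 3 syllables.
σ1/σ2 boundary: /k/ is a single consonant, so it becomes the next onset.
σ2/σ3 boundary: /vw/ is a licit onset in full, so it all attaches to the next syllable.
Syllabification: ko.ke.vwi.
Mapping each syllable to C/V: /ko/ → CV, /ke/ → CV, /vwi/ → CCV.

CV.CV.CCV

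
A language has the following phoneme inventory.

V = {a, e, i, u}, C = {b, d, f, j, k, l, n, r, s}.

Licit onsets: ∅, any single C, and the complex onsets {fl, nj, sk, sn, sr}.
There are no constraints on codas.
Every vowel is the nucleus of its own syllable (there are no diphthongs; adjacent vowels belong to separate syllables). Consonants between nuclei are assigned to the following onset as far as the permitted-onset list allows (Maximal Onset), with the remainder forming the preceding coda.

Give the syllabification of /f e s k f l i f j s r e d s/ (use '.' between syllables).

fesk.flifj.sreds

Nuclei (vowels): e, i, e → 3 syllables.
/e…i/ gap (V1→V2): /skfl/ splits as /sk/ + /fl/ (/fl/ is the longest suffix that is a licit onset).
/i…e/ gap (V2→V3): /fjsr/; trying suffixes from longest down, /sr/ is the first permitted one, so coda /fj/ | onset /sr/.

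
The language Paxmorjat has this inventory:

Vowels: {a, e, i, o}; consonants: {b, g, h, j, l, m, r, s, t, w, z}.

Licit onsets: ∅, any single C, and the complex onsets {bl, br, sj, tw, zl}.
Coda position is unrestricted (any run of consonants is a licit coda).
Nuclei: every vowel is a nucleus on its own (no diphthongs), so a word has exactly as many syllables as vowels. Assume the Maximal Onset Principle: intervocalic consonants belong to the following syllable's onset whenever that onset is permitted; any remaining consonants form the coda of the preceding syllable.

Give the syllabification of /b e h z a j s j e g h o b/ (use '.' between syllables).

beh.zaj.sjeg.hob

Nuclei (vowels): e, a, e, o → 4 syllables.
V1 /e/ – V2 /a/: /hz/; trying suffixes from longest down, /z/ is the first permitted one, so coda /h/ | onset /z/.
V2 /a/ – V3 /e/: cluster /jsj/ — the longest permitted-onset suffix is /sj/; onset = /sj/, preceding coda = /j/.
V3 /e/ – V4 /o/: /gh/ splits as /g/ + /h/ (/h/ is the longest suffix that is a licit onset).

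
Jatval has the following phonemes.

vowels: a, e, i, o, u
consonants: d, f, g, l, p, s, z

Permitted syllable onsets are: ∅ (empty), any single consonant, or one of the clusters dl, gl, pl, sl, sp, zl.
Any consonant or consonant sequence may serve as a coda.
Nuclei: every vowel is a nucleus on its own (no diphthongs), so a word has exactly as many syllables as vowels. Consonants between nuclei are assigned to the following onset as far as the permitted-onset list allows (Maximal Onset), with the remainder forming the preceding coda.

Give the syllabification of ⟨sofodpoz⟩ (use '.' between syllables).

so.fod.poz

Nuclei (vowels): o, o, o → 3 syllables.
/o…o/ gap (V1→V2): just /f/ — single C goes to the following onset.
/o…o/ gap (V2→V3): cluster /dp/ — the longest permitted-onset suffix is /p/; onset = /p/, preceding coda = /d/.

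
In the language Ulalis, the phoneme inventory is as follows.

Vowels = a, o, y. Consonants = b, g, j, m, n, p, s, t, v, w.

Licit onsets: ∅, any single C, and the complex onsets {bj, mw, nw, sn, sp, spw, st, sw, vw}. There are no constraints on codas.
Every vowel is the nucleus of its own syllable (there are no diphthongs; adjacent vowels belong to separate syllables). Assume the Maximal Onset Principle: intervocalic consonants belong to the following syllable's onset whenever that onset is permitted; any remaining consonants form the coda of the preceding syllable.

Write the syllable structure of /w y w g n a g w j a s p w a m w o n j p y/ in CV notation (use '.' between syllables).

CVCC.CVCC.CV.CCCV.CCVCC.CV

Nuclei (vowels): y, a, a, a, o, y → 6 syllables.
Between /y/ (V1) and /a/ (V2): /wgn/; trying suffixes from longest down, /n/ is the first permitted one, so coda /wg/ | onset /n/.
Between /a/ (V2) and /a/ (V3): /gwj/ — longest licit onset from the right is /j/, leaving /gw/ as coda.
Between /a/ (V3) and /a/ (V4): /spw/ is a licit onset in full, so it all attaches to the next syllable.
Between /a/ (V4) and /o/ (V5): cluster /mw/ — /mw/ is itself a permitted onset, so the whole cluster goes right; preceding coda = ∅.
Between /o/ (V5) and /y/ (V6): cluster /njp/ — the longest permitted-onset suffix is /p/; onset = /p/, preceding coda = /nj/.
Putting it together: wywg.nagw.ja.spwa.mwonj.py.
Mapping each syllable to C/V: /wywg/ → CVCC, /nagw/ → CVCC, /ja/ → CV, /spwa/ → CCCV, /mwonj/ → CCVCC, /py/ → CV.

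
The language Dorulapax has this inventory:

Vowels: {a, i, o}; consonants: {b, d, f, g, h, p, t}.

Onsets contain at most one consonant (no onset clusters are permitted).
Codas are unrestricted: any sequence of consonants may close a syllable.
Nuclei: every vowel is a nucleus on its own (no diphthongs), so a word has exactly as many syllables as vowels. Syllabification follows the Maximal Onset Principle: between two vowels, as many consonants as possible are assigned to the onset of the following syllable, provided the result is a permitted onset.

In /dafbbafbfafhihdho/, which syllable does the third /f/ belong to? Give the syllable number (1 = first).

The vowels are a, a, a, i, o — 5 nuclei, so 5 syllables.
Between /a/ (V1) and /a/ (V2): /fbb/ splits as /fb/ + /b/ (/b/ is the longest suffix that is a licit onset).
Between /a/ (V2) and /a/ (V3): /fbf/; trying suffixes from longest down, /f/ is the first permitted one, so coda /fb/ | onset /f/.
Between /a/ (V3) and /i/ (V4): /fh/ splits as /f/ + /h/ (/h/ is the longest suffix that is a licit onset).
Between /i/ (V4) and /o/ (V5): /hdh/ — longest licit onset from the right is /h/, leaving /hd/ as coda.
Syllabification: dafb.bafb.faf.hihd.ho.
The third /f/ is in the onset of syllable 3 (/faf/).

3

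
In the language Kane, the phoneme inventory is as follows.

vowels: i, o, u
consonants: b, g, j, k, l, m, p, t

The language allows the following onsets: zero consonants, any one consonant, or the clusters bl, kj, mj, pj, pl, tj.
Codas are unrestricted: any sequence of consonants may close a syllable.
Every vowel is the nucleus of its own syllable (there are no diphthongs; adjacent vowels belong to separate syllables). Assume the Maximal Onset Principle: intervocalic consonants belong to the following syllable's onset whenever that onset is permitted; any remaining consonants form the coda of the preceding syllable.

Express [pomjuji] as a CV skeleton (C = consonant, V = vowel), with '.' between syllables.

CV.CCV.CV

Vowels present: o, u, i; each is a nucleus, giving 3 syllables.
Between /o/ (V1) and /u/ (V2): /mj/ — entire cluster is a permitted onset → onset /mj/, coda ∅.
Between /u/ (V2) and /i/ (V3): /j/ → onset of the next syllable (single consonants are always licit onsets).
Syllabification: po.mju.ji.
Mapping each syllable to C/V: /po/ → CV, /mju/ → CCV, /ji/ → CV.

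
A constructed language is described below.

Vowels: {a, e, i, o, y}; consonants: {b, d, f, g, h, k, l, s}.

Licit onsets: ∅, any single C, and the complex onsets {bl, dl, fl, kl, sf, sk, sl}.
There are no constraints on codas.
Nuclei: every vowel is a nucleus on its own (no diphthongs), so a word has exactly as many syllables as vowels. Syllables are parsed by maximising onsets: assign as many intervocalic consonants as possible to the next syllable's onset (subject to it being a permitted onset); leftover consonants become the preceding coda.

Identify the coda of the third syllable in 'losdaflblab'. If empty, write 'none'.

b

Vowels present: o, a, a; each is a nucleus, giving 3 syllables.
/o…a/ gap (V1→V2): /sd/; trying suffixes from longest down, /d/ is the first permitted one, so coda /s/ | onset /d/.
/a…a/ gap (V2→V3): /flbl/ splits as /fl/ + /bl/ (/bl/ is the longest suffix that is a licit onset).
Syllabification: los.dafl.blab.
Syllable 3 is /blab/: onset /bl/, nucleus /a/, coda /b/.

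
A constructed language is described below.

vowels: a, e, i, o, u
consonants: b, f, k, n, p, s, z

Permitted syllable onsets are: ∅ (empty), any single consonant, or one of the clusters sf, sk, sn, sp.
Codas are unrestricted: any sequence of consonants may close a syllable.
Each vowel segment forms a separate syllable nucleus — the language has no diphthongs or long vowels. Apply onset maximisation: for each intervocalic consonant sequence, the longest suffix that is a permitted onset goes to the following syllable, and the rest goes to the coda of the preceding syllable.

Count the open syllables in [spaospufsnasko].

The vowels are a, o, u, a, o — 5 nuclei, so 5 syllables.
Between /a/ (V1) and /o/ (V2): hiatus — the boundary sits between the two vowels.
Between /o/ (V2) and /u/ (V3): cluster /sp/ — /sp/ is itself a permitted onset, so the whole cluster goes right; preceding coda = ∅.
Between /u/ (V3) and /a/ (V4): /fsn/; trying suffixes from longest down, /sn/ is the first permitted one, so coda /f/ | onset /sn/.
Between /a/ (V4) and /o/ (V5): cluster /sk/ — /sk/ is itself a permitted onset, so the whole cluster goes right; preceding coda = ∅.
So the parse is spa.o.spuf.sna.sko.
Classifying each syllable: /spa/ (open), /o/ (open), /spuf/ (closed), /sna/ (open), /sko/ (open).
Open syllables: 4.

4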